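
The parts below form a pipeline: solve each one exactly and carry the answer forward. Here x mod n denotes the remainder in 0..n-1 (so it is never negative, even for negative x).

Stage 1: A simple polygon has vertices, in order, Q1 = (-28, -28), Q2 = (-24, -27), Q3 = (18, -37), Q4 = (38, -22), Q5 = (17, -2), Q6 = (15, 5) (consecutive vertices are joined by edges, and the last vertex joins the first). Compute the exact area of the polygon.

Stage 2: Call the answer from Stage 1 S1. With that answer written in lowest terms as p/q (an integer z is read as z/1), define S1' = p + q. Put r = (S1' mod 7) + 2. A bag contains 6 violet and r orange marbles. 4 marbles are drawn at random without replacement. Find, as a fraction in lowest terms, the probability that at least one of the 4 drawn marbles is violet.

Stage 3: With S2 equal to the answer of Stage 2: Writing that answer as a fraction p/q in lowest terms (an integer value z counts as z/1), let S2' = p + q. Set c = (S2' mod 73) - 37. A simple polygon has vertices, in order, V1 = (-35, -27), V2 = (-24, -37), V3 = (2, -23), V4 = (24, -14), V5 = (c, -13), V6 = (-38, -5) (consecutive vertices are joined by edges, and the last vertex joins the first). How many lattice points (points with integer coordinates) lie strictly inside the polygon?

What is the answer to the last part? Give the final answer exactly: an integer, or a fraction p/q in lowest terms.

1008

Stage 1: cross terms: (-28*-27 - -24*-28)=84, (-24*-37 - 18*-27)=1374, (18*-22 - 38*-37)=1010, (38*-2 - 17*-22)=298, (17*5 - 15*-2)=115, (15*-28 - -28*5)=-280; twice the area = |2601| = 2601; area = 2601/2; answer 2601/2
Stage 2: S1 = 2601/2; threaded value p + q = 2603; r = 8; total draws C(14,4) = 1001; complement C(8,4) = 70; favorable 1001 - 70 = 931; P = 133/143; answer 133/143
Stage 3: S2 = 133/143; threaded value p + q = 276; c = 20; cross terms: (-35*-37 - -24*-27)=647, (-24*-23 - 2*-37)=626, (2*-14 - 24*-23)=524, (24*-13 - 20*-14)=-32, (20*-5 - -38*-13)=-594, (-38*-27 - -35*-5)=851; twice the area = |2022| = 2022; area = 1011; boundary points = 1 + 2 + 1 + 1 + 2 + 1 = 8; strictly interior points = area - boundary/2 + 1 = 1008; answer 1008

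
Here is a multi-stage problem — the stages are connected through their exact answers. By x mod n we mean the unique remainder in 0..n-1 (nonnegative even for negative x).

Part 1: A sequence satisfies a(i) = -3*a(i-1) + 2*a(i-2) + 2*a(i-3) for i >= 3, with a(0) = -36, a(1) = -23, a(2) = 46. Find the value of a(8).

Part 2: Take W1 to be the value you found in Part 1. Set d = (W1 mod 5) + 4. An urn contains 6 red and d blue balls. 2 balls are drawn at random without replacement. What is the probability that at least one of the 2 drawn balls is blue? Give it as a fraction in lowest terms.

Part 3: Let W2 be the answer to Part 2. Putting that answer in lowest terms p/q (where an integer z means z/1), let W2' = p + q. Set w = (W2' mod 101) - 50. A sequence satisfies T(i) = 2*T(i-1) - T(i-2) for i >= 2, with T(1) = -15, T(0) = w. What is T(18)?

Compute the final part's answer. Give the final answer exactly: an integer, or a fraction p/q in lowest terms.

Part 1: a(3) = -3*(46) + 2*(-23) + 2*(-36) = -256; iterating: a(3)=-256, a(4)=814, a(5)=-2862, a(6)=9702, a(7)=-33202, a(8)=113286; answer 113286
Part 2: W1 = 113286; d = 5; total draws C(11,2) = 55; complement C(6,2) = 15; favorable 55 - 15 = 40; P = 8/11; answer 8/11
Part 3: W2 = 8/11; threaded value p + q = 19; w = -31; T(2) = 2*(-15) - 1*(-31) = 1; iterating: T(2)=1, T(3)=17, T(4)=33, T(5)=49, T(6)=65, T(7)=81, T(8)=97, T(9)=113, T(10)=129, T(11)=145, T(12)=161, T(13)=177, T(14)=193, T(15)=209, T(16)=225, T(17)=241, T(18)=257; answer 257

257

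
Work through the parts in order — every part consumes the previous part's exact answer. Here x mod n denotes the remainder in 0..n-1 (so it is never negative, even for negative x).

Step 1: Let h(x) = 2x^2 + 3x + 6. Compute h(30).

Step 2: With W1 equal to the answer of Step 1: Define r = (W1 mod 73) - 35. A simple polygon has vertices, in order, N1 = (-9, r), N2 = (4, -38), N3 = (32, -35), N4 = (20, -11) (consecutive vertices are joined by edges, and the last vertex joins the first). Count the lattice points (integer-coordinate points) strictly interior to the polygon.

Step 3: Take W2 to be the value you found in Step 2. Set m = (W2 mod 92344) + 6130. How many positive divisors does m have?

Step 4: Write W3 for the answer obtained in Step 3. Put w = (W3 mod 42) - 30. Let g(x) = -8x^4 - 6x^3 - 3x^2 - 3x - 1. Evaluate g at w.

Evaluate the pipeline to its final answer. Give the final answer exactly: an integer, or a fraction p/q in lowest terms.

Step 1: 2*(30)^2 + 3*(30)^1 + 6 = (1800) + (90) + (6) = 1896; answer 1896
Step 2: W1 = 1896; r = 36; cross terms: (-9*-38 - 4*36)=198, (4*-35 - 32*-38)=1076, (32*-11 - 20*-35)=348, (20*36 - -9*-11)=621; twice the area = |2243| = 2243; area = 2243/2; boundary points = 1 + 1 + 12 + 1 = 15; strictly interior points = area - boundary/2 + 1 = 1115; answer 1115
Step 3: W2 = 1115; m = 7245; 7245 = 3^2 * 5 * 7 * 23; number of divisors = (2+1) * (1+1) * (1+1) * (1+1) = 24; answer 24
Step 4: W3 = 24; w = -6; -8*(-6)^4 - 6*(-6)^3 - 3*(-6)^2 - 3*(-6)^1 - 1 = (-10368) + (1296) + (-108) + (18) + (-1) = -9163; answer -9163

-9163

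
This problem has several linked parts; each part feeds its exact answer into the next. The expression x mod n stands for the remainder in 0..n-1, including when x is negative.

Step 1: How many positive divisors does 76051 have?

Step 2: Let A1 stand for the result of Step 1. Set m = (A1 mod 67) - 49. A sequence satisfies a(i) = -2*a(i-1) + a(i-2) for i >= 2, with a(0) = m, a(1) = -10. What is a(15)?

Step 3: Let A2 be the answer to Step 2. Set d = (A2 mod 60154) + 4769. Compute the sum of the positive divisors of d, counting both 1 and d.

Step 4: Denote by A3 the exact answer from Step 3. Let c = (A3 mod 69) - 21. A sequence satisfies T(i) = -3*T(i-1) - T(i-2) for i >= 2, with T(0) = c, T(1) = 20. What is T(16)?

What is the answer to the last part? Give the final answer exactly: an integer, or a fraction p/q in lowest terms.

Step 1: 76051 = 59 * 1289; number of divisors = (1+1) * (1+1) = 4; answer 4
Step 2: A1 = 4; m = -45; a(2) = -2*(-10) + 1*(-45) = -25; iterating: a(2)=-25, a(3)=40, a(4)=-105, a(5)=250, a(6)=-605, a(7)=1460, a(8)=-3525, a(9)=8510, a(10)=-20545, a(11)=49600, a(12)=-119745, a(13)=289090, a(14)=-697925, a(15)=1684940; answer 1684940
Step 3: A2 = 1684940; d = 5397; 5397 = 3 * 7 * 257; sigma = (1 + 3) * (1 + 7) * (1 + 257) = 4 * 8 * 258 = 8256; answer 8256
Step 4: A3 = 8256; c = 24; T(2) = -3*(20) - 1*(24) = -84; iterating: T(2)=-84, T(3)=232, T(4)=-612, T(5)=1604, T(6)=-4200, T(7)=10996, T(8)=-28788, T(9)=75368, T(10)=-197316, T(11)=516580, T(12)=-1352424, T(13)=3540692, T(14)=-9269652, T(15)=24268264, T(16)=-63535140; answer -63535140

-63535140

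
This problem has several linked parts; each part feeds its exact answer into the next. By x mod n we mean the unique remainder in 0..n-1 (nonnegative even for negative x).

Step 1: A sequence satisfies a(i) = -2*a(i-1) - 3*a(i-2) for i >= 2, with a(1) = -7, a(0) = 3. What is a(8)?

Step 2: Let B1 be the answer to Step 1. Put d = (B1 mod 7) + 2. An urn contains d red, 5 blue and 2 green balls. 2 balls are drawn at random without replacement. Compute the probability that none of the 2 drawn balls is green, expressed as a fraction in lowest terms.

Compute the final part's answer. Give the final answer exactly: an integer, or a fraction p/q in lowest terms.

36/55

Step 1: a(2) = -2*(-7) - 3*(3) = 5; iterating: a(2)=5, a(3)=11, a(4)=-37, a(5)=41, a(6)=29, a(7)=-181, a(8)=275; answer 275
Step 2: B1 = 275; d = 4; total draws C(11,2) = 55; favorable C(9,2) = 36; P = 36/55; answer 36/55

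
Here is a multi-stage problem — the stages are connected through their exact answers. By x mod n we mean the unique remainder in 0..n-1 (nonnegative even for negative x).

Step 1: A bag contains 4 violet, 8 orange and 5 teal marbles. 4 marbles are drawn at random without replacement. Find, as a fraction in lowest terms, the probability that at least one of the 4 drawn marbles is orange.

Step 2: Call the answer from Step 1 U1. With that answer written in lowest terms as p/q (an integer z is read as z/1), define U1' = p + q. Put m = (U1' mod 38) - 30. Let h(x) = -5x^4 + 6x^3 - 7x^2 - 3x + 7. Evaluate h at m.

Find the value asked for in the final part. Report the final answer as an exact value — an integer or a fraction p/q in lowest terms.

Step 1: total draws C(17,4) = 2380; complement C(9,4) = 126; favorable 2380 - 126 = 2254; P = 161/170; answer 161/170
Step 2: U1 = 161/170; threaded value p + q = 331; m = -3; -5*(-3)^4 + 6*(-3)^3 - 7*(-3)^2 - 3*(-3)^1 + 7 = (-405) + (-162) + (-63) + (9) + (7) = -614; answer -614

-614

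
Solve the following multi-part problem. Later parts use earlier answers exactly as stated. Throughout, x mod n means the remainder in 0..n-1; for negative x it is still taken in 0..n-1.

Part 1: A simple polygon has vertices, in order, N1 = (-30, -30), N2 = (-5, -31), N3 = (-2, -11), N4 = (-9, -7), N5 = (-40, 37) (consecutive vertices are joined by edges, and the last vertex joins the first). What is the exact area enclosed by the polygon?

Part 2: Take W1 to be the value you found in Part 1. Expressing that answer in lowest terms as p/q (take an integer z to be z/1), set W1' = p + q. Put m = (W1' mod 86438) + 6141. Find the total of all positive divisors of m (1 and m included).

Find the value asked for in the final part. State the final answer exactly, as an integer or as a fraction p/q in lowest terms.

18228

Part 1: cross terms: (-30*-31 - -5*-30)=780, (-5*-11 - -2*-31)=-7, (-2*-7 - -9*-11)=-85, (-9*37 - -40*-7)=-613, (-40*-30 - -30*37)=2310; twice the area = |2385| = 2385; area = 2385/2; answer 2385/2
Part 2: W1 = 2385/2; threaded value p + q = 2387; m = 8528; 8528 = 2^4 * 13 * 41; sigma = (1 + 2 + 4 + 8 + 16) * (1 + 13) * (1 + 41) = 31 * 14 * 42 = 18228; answer 18228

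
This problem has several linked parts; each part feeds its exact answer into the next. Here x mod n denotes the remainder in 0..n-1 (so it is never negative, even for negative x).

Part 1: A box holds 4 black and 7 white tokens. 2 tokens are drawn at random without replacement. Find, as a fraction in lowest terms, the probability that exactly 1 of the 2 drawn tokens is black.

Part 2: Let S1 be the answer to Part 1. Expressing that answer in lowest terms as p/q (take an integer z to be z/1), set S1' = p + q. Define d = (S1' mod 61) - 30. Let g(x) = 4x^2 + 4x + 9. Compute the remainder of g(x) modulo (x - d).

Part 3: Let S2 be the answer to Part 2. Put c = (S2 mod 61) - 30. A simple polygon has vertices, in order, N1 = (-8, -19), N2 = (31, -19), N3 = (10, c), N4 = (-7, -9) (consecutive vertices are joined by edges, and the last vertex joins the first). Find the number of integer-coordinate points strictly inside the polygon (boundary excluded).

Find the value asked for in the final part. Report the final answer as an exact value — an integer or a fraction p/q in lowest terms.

Part 1: total draws C(11,2) = 55; favorable C(4,1)*C(7,1) = 28; P = 28/55; answer 28/55
Part 2: S1 = 28/55; threaded value p + q = 83; d = -8; remainder = value at the root: 4*(-8)^2 + 4*(-8)^1 + 9 = (256) + (-32) + (9) = 233; answer 233
Part 3: S2 = 233; c = 20; cross terms: (-8*-19 - 31*-19)=741, (31*20 - 10*-19)=810, (10*-9 - -7*20)=50, (-7*-19 - -8*-9)=61; twice the area = |1662| = 1662; area = 831; boundary points = 39 + 3 + 1 + 1 = 44; strictly interior points = area - boundary/2 + 1 = 810; answer 810

810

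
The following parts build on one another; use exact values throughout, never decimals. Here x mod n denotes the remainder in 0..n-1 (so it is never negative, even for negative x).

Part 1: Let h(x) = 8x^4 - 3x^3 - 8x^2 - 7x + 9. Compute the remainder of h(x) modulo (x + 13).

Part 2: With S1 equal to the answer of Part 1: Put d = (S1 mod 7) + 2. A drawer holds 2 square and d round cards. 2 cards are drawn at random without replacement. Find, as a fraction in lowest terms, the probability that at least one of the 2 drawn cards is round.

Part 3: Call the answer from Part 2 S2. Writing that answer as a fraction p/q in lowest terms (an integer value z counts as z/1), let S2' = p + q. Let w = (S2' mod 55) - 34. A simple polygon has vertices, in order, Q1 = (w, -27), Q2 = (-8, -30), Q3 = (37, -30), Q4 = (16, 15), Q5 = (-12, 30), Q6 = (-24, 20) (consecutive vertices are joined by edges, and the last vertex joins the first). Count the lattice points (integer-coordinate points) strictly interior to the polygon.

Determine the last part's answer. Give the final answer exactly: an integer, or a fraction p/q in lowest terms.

Part 1: remainder = value at the root: 8*(-13)^4 - 3*(-13)^3 - 8*(-13)^2 - 7*(-13)^1 + 9 = (228488) + (6591) + (-1352) + (91) + (9) = 233827; answer 233827
Part 2: S1 = 233827; d = 8; total draws C(10,2) = 45; complement C(2,2) = 1; favorable 45 - 1 = 44; P = 44/45; answer 44/45
Part 3: S2 = 44/45; threaded value p + q = 89; w = 0; cross terms: (0*-30 - -8*-27)=-216, (-8*-30 - 37*-30)=1350, (37*15 - 16*-30)=1035, (16*30 - -12*15)=660, (-12*20 - -24*30)=480, (-24*-27 - 0*20)=648; twice the area = |3957| = 3957; area = 3957/2; boundary points = 1 + 45 + 3 + 1 + 2 + 1 = 53; strictly interior points = area - boundary/2 + 1 = 1953; answer 1953

1953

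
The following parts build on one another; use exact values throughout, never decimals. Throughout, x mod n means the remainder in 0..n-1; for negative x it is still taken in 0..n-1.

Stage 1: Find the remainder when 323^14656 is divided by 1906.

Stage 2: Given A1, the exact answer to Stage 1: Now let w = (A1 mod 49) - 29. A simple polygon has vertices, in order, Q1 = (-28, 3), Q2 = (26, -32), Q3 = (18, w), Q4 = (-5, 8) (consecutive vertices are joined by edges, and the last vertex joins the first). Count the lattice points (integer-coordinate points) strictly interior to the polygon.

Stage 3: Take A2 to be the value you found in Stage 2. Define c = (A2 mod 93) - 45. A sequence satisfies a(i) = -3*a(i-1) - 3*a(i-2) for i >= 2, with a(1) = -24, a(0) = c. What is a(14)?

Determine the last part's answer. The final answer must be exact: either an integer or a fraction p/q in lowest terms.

Stage 1: squarings mod 1906: 323^1=323, 323^2=1405, 323^4=1315, 323^8=483, 323^16=757, 323^32=1249, 323^64=893, 323^128=741, 323^256=153, 323^512=537, 323^1024=563, 323^2048=573, 323^4096=497, 323^8192=1135; 323^14656 = 323^64 * 323^256 * 323^2048 * 323^4096 * 323^8192 = 1241 (mod 1906); answer 1241
Stage 2: A1 = 1241; w = -13; cross terms: (-28*-32 - 26*3)=818, (26*-13 - 18*-32)=238, (18*8 - -5*-13)=79, (-5*3 - -28*8)=209; twice the area = |1344| = 1344; area = 672; boundary points = 1 + 1 + 1 + 1 = 4; strictly interior points = area - boundary/2 + 1 = 671; answer 671
Stage 3: A2 = 671; c = -25; a(2) = -3*(-24) - 3*(-25) = 147; iterating: a(2)=147, a(3)=-369, a(4)=666, a(5)=-891, a(6)=675, a(7)=648, a(8)=-3969, a(9)=9963, a(10)=-17982, a(11)=24057, a(12)=-18225, a(13)=-17496, a(14)=107163; answer 107163

107163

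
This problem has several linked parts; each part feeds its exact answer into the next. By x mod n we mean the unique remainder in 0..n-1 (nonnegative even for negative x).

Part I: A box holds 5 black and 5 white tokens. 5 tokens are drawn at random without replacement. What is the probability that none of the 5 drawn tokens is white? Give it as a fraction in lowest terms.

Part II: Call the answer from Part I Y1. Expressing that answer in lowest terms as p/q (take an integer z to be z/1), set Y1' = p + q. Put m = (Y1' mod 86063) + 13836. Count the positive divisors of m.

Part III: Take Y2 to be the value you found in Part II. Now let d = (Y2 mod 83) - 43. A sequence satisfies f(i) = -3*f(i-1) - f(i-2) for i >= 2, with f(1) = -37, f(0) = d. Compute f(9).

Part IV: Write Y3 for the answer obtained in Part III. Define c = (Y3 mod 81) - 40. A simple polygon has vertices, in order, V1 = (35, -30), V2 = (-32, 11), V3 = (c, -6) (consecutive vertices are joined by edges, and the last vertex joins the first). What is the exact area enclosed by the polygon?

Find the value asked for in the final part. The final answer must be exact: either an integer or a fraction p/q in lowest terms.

Part I: total draws C(10,5) = 252; favorable C(5,5) = 1; P = 1/252; answer 1/252
Part II: Y1 = 1/252; threaded value p + q = 253; m = 14089; 14089 = 73 * 193; number of divisors = (1+1) * (1+1) = 4; answer 4
Part III: Y2 = 4; d = -39; f(2) = -3*(-37) - 1*(-39) = 150; iterating: f(2)=150, f(3)=-413, f(4)=1089, f(5)=-2854, f(6)=7473, f(7)=-19565, f(8)=51222, f(9)=-134101; answer -134101
Part IV: Y3 = -134101; c = -5; cross terms: (35*11 - -32*-30)=-575, (-32*-6 - -5*11)=247, (-5*-30 - 35*-6)=360; twice the area = |32| = 32; area = 16; answer 16

16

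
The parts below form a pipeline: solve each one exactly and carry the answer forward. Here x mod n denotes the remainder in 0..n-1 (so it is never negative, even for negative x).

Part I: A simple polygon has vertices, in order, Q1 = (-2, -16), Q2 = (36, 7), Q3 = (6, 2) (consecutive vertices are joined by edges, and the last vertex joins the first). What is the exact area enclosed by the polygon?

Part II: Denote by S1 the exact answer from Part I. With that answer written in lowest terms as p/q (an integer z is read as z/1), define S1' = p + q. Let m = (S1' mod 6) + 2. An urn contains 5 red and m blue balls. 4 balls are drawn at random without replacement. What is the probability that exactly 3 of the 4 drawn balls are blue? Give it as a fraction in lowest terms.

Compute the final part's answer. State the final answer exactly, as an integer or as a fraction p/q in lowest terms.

Part I: cross terms: (-2*7 - 36*-16)=562, (36*2 - 6*7)=30, (6*-16 - -2*2)=-92; twice the area = |500| = 500; area = 250; answer 250
Part II: S1 = 250; threaded value p + q = 251; m = 7; total draws C(12,4) = 495; favorable C(7,3)*C(5,1) = 175; P = 35/99; answer 35/99

35/99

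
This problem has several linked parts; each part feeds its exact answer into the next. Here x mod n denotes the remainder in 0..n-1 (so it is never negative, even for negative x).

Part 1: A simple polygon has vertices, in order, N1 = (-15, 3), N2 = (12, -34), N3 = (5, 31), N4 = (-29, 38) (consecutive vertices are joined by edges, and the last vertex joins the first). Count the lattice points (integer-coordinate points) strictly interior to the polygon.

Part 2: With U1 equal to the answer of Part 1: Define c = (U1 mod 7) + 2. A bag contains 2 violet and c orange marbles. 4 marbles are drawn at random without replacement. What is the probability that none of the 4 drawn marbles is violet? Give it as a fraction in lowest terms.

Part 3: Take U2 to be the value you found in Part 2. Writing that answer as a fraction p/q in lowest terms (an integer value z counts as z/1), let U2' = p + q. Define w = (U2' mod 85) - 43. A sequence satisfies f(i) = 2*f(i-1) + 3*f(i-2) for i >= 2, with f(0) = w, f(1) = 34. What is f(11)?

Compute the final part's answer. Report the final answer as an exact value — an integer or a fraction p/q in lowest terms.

310036

Part 1: cross terms: (-15*-34 - 12*3)=474, (12*31 - 5*-34)=542, (5*38 - -29*31)=1089, (-29*3 - -15*38)=483; twice the area = |2588| = 2588; area = 1294; boundary points = 1 + 1 + 1 + 7 = 10; strictly interior points = area - boundary/2 + 1 = 1290; answer 1290
Part 2: U1 = 1290; c = 4; total draws C(6,4) = 15; favorable C(4,4) = 1; P = 1/15; answer 1/15
Part 3: U2 = 1/15; threaded value p + q = 16; w = -27; f(2) = 2*(34) + 3*(-27) = -13; iterating: f(2)=-13, f(3)=76, f(4)=113, f(5)=454, f(6)=1247, f(7)=3856, f(8)=11453, f(9)=34474, f(10)=103307, f(11)=310036; answer 310036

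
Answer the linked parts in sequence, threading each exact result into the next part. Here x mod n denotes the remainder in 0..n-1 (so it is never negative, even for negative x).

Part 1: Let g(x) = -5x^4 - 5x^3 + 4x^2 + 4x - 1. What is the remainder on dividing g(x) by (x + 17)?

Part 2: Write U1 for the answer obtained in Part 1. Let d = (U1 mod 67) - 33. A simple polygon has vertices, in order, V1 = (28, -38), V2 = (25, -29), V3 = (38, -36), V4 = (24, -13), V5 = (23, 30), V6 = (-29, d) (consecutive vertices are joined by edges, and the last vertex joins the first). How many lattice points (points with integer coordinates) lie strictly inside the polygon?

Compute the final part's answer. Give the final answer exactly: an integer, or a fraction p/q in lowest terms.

Part 1: remainder = value at the root: -5*(-17)^4 - 5*(-17)^3 + 4*(-17)^2 + 4*(-17)^1 - 1 = (-417605) + (24565) + (1156) + (-68) + (-1) = -391953; answer -391953
Part 2: U1 = -391953; d = 31; cross terms: (28*-29 - 25*-38)=138, (25*-36 - 38*-29)=202, (38*-13 - 24*-36)=370, (24*30 - 23*-13)=1019, (23*31 - -29*30)=1583, (-29*-38 - 28*31)=234; twice the area = |3546| = 3546; area = 1773; boundary points = 3 + 1 + 1 + 1 + 1 + 3 = 10; strictly interior points = area - boundary/2 + 1 = 1769; answer 1769

1769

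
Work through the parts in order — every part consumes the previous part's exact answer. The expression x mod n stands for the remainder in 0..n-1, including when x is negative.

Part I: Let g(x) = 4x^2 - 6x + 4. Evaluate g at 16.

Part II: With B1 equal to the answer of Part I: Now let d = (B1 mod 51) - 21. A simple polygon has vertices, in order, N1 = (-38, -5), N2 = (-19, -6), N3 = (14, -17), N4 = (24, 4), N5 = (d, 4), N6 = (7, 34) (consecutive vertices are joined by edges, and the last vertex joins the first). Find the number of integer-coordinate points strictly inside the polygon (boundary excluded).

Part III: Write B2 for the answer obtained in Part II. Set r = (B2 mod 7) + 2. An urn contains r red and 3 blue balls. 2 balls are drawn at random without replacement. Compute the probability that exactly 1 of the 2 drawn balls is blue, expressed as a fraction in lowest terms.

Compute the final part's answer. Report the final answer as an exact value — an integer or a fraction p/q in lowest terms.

3/5

Part I: 4*(16)^2 - 6*(16)^1 + 4 = (1024) + (-96) + (4) = 932; answer 932
Part II: B1 = 932; d = -7; cross terms: (-38*-6 - -19*-5)=133, (-19*-17 - 14*-6)=407, (14*4 - 24*-17)=464, (24*4 - -7*4)=124, (-7*34 - 7*4)=-266, (7*-5 - -38*34)=1257; twice the area = |2119| = 2119; area = 2119/2; boundary points = 1 + 11 + 1 + 31 + 2 + 3 = 49; strictly interior points = area - boundary/2 + 1 = 1036; answer 1036
Part III: B2 = 1036; r = 2; total draws C(5,2) = 10; favorable C(3,1)*C(2,1) = 6; P = 3/5; answer 3/5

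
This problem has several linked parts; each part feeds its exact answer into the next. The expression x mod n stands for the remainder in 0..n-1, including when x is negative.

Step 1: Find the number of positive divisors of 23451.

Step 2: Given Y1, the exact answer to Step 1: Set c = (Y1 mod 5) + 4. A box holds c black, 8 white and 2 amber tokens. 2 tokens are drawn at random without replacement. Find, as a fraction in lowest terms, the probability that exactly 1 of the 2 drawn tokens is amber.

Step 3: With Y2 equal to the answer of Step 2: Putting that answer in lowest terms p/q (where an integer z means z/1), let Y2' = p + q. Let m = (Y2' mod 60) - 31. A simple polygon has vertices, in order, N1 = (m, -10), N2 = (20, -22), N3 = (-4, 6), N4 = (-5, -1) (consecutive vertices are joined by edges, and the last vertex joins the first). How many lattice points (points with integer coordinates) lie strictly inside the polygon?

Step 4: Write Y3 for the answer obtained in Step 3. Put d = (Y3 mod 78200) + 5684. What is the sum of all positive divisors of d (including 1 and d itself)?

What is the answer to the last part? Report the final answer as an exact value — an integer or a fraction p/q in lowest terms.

Step 1: 23451 = 3 * 7817; number of divisors = (1+1) * (1+1) = 4; answer 4
Step 2: Y1 = 4; c = 8; total draws C(18,2) = 153; favorable C(2,1)*C(16,1) = 32; P = 32/153; answer 32/153
Step 3: Y2 = 32/153; threaded value p + q = 185; m = -26; cross terms: (-26*-22 - 20*-10)=772, (20*6 - -4*-22)=32, (-4*-1 - -5*6)=34, (-5*-10 - -26*-1)=24; twice the area = |862| = 862; area = 431; boundary points = 2 + 4 + 1 + 3 = 10; strictly interior points = area - boundary/2 + 1 = 427; answer 427
Step 4: Y3 = 427; d = 6111; 6111 = 3^2 * 7 * 97; sigma = (1 + 3 + 9) * (1 + 7) * (1 + 97) = 13 * 8 * 98 = 10192; answer 10192

10192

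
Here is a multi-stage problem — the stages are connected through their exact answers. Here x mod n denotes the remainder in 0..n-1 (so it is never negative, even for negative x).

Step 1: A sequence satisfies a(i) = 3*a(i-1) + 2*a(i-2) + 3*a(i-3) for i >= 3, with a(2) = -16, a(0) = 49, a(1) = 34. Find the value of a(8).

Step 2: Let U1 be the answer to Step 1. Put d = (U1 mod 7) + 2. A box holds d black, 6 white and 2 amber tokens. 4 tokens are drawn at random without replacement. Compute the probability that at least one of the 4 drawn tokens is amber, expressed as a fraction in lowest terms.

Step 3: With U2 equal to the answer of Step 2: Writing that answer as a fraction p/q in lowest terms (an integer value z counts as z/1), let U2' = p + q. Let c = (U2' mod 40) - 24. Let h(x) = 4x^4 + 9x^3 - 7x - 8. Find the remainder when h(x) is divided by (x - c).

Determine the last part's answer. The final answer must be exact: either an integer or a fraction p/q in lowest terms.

Step 1: a(3) = 3*(-16) + 2*(34) + 3*(49) = 167; iterating: a(3)=167, a(4)=571, a(5)=1999, a(6)=7640, a(7)=28631, a(8)=107170; answer 107170
Step 2: U1 = 107170; d = 2; total draws C(10,4) = 210; complement C(8,4) = 70; favorable 210 - 70 = 140; P = 2/3; answer 2/3
Step 3: U2 = 2/3; threaded value p + q = 5; c = -19; remainder = value at the root: 4*(-19)^4 + 9*(-19)^3 - 7*(-19)^1 - 8 = (521284) + (-61731) + (133) + (-8) = 459678; answer 459678

459678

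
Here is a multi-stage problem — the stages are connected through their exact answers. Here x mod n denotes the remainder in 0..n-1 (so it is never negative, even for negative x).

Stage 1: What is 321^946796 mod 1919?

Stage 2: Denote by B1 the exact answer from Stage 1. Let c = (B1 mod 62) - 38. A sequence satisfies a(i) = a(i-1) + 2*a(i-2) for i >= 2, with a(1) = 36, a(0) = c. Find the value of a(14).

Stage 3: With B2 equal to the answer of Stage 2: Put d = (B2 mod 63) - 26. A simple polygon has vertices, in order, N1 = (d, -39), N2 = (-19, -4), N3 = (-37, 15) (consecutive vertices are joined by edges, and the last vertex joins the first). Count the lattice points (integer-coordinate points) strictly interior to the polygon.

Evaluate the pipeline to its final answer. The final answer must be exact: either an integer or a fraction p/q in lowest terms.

Stage 1: squarings mod 1919: 321^1=321, 321^2=1334, 321^4=643, 321^8=864, 321^16=5, 321^32=25, 321^64=625, 321^128=1068, 321^256=738, 321^512=1567, 321^1024=1088, 321^2048=1640, 321^4096=1081, 321^8192=1809, 321^16384=586, 321^32768=1814, 321^65536=1430, 321^131072=1165, 321^262144=492, 321^524288=270; 321^946796 = 321^4 * 321^8 * 321^32 * 321^64 * 321^512 * 321^4096 * 321^8192 * 321^16384 * 321^131072 * 321^262144 * 321^524288 = 576 (mod 1919); answer 576
Stage 2: B1 = 576; c = -20; a(2) = 1*(36) + 2*(-20) = -4; iterating: a(2)=-4, a(3)=68, a(4)=60, a(5)=196, a(6)=316, a(7)=708, a(8)=1340, a(9)=2756, a(10)=5436, a(11)=10948, a(12)=21820, a(13)=43716, a(14)=87356; answer 87356
Stage 3: B2 = 87356; d = 12; cross terms: (12*-4 - -19*-39)=-789, (-19*15 - -37*-4)=-433, (-37*-39 - 12*15)=1263; twice the area = |41| = 41; area = 41/2; boundary points = 1 + 1 + 1 = 3; strictly interior points = area - boundary/2 + 1 = 20; answer 20

20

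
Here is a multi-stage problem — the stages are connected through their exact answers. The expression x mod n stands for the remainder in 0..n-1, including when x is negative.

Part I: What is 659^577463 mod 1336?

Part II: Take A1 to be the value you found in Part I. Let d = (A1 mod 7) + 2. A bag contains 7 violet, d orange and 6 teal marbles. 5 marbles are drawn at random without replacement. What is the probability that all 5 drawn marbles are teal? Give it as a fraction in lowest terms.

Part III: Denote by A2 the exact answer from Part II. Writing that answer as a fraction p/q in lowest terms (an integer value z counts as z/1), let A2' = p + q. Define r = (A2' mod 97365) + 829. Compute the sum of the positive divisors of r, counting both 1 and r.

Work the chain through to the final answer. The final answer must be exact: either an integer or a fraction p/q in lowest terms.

Part I: squarings mod 1336: 659^1=659, 659^2=81, 659^4=1217, 659^8=801, 659^16=321, 659^32=169, 659^64=505, 659^128=1185, 659^256=89, 659^512=1241, 659^1024=1009, 659^2048=49, 659^4096=1065, 659^8192=1297, 659^16384=185, 659^32768=825, 659^65536=601, 659^131072=481, 659^262144=233, 659^524288=849; 659^577463 = 659^1 * 659^2 * 659^4 * 659^16 * 659^32 * 659^128 * 659^256 * 659^512 * 659^1024 * 659^2048 * 659^16384 * 659^32768 * 659^524288 = 499 (mod 1336); answer 499
Part II: A1 = 499; d = 4; total draws C(17,5) = 6188; favorable C(6,5) = 6; P = 3/3094; answer 3/3094
Part III: A2 = 3/3094; threaded value p + q = 3097; r = 3926; 3926 = 2 * 13 * 151; sigma = (1 + 2) * (1 + 13) * (1 + 151) = 3 * 14 * 152 = 6384; answer 6384

6384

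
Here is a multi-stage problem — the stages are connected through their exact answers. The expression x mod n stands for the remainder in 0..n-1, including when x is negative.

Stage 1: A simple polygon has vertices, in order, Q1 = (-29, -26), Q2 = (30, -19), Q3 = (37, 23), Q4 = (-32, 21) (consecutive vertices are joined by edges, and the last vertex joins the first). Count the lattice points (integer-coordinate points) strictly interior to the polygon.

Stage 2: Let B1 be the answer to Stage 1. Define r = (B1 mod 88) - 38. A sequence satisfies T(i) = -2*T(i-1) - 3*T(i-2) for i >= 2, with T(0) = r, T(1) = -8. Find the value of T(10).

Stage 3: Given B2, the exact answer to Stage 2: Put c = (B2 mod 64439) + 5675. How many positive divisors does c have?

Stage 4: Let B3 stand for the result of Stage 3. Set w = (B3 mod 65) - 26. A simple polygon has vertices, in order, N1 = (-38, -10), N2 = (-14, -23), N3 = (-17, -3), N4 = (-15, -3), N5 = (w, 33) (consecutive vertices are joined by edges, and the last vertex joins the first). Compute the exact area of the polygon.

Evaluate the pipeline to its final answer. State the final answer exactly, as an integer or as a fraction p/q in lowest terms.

498

Stage 1: cross terms: (-29*-19 - 30*-26)=1331, (30*23 - 37*-19)=1393, (37*21 - -32*23)=1513, (-32*-26 - -29*21)=1441; twice the area = |5678| = 5678; area = 2839; boundary points = 1 + 7 + 1 + 1 = 10; strictly interior points = area - boundary/2 + 1 = 2835; answer 2835
Stage 2: B1 = 2835; r = -19; T(2) = -2*(-8) - 3*(-19) = 73; iterating: T(2)=73, T(3)=-122, T(4)=25, T(5)=316, T(6)=-707, T(7)=466, T(8)=1189, T(9)=-3776, T(10)=3985; answer 3985
Stage 3: B2 = 3985; c = 9660; 9660 = 2^2 * 3 * 5 * 7 * 23; number of divisors = (2+1) * (1+1) * (1+1) * (1+1) * (1+1) = 48; answer 48
Stage 4: B3 = 48; w = 22; cross terms: (-38*-23 - -14*-10)=734, (-14*-3 - -17*-23)=-349, (-17*-3 - -15*-3)=6, (-15*33 - 22*-3)=-429, (22*-10 - -38*33)=1034; twice the area = |996| = 996; area = 498; answer 498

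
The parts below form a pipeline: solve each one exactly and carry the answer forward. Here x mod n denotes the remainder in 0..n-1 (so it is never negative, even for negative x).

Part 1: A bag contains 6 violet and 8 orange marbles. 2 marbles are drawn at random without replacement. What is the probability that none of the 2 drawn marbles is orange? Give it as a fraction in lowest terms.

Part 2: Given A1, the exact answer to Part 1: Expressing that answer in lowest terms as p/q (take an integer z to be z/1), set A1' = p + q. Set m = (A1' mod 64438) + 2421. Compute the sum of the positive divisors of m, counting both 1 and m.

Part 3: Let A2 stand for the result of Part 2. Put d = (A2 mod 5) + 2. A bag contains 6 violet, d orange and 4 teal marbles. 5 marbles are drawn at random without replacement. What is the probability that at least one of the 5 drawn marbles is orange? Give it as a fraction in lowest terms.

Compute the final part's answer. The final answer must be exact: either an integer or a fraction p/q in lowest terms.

131/143

Part 1: total draws C(14,2) = 91; favorable C(6,2) = 15; P = 15/91; answer 15/91
Part 2: A1 = 15/91; threaded value p + q = 106; m = 2527; 2527 = 7 * 19^2; sigma = (1 + 7) * (1 + 19 + 361) = 8 * 381 = 3048; answer 3048
Part 3: A2 = 3048; d = 5; total draws C(15,5) = 3003; complement C(10,5) = 252; favorable 3003 - 252 = 2751; P = 131/143; answer 131/143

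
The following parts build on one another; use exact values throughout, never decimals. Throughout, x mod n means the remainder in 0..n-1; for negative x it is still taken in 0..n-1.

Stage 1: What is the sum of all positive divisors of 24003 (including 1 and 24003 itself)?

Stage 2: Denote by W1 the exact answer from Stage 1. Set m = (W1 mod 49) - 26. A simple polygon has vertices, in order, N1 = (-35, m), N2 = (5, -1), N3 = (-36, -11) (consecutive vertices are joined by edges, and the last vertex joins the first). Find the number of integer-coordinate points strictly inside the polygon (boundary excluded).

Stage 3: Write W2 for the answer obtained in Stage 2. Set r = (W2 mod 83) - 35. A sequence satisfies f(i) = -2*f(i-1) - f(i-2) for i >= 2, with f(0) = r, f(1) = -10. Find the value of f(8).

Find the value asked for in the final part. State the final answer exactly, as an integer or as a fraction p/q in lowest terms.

Stage 1: 24003 = 3^3 * 7 * 127; sigma = (1 + 3 + 9 + 27) * (1 + 7) * (1 + 127) = 40 * 8 * 128 = 40960; answer 40960
Stage 2: W1 = 40960; m = 19; cross terms: (-35*-1 - 5*19)=-60, (5*-11 - -36*-1)=-91, (-36*19 - -35*-11)=-1069; twice the area = |-1220| = 1220; area = 610; boundary points = 20 + 1 + 1 = 22; strictly interior points = area - boundary/2 + 1 = 600; answer 600
Stage 3: W2 = 600; r = -16; f(2) = -2*(-10) - 1*(-16) = 36; iterating: f(2)=36, f(3)=-62, f(4)=88, f(5)=-114, f(6)=140, f(7)=-166, f(8)=192; answer 192

192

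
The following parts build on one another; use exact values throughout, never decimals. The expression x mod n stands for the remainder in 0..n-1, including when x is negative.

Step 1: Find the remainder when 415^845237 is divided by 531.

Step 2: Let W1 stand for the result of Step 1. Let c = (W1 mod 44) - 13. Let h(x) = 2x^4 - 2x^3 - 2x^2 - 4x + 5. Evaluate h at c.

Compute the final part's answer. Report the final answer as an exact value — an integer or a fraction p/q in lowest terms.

26339

Step 1: squarings mod 531: 415^1=415, 415^2=181, 415^4=370, 415^8=433, 415^16=46, 415^32=523, 415^64=64, 415^128=379, 415^256=271, 415^512=163, 415^1024=19, 415^2048=361, 415^4096=226, 415^8192=100, 415^16384=442, 415^32768=487, 415^65536=343, 415^131072=298, 415^262144=127, 415^524288=199; 415^845237 = 415^1 * 415^4 * 415^16 * 415^32 * 415^128 * 415^256 * 415^1024 * 415^8192 * 415^16384 * 415^32768 * 415^262144 * 415^524288 = 244 (mod 531); answer 244
Step 2: W1 = 244; c = 11; 2*(11)^4 - 2*(11)^3 - 2*(11)^2 - 4*(11)^1 + 5 = (29282) + (-2662) + (-242) + (-44) + (5) = 26339; answer 26339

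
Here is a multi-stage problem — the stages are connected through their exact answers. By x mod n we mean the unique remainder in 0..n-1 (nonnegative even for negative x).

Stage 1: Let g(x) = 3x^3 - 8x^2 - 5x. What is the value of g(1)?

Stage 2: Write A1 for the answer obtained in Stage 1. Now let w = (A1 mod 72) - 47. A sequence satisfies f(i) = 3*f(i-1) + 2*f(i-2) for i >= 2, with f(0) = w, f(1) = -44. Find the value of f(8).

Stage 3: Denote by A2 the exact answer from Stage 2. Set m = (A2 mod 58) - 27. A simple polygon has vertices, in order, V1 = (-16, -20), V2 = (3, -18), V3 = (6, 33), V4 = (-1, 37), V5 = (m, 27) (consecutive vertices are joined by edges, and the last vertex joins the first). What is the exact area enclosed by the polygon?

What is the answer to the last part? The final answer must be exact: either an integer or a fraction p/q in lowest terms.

Stage 1: 3*(1)^3 - 8*(1)^2 - 5*(1)^1 = (3) + (-8) + (-5) = -10; answer -10
Stage 2: A1 = -10; w = 15; f(2) = 3*(-44) + 2*(15) = -102; iterating: f(2)=-102, f(3)=-394, f(4)=-1386, f(5)=-4946, f(6)=-17610, f(7)=-62722, f(8)=-223386; answer -223386
Stage 3: A2 = -223386; m = 3; cross terms: (-16*-18 - 3*-20)=348, (3*33 - 6*-18)=207, (6*37 - -1*33)=255, (-1*27 - 3*37)=-138, (3*-20 - -16*27)=372; twice the area = |1044| = 1044; area = 522; answer 522

522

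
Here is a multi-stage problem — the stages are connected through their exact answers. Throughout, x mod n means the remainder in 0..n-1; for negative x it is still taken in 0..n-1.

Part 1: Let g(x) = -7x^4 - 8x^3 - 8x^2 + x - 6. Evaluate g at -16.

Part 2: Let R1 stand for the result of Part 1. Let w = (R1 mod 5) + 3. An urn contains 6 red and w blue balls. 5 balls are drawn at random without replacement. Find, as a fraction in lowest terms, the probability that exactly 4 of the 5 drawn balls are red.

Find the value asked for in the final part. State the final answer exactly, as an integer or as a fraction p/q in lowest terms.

5/21

Part 1: -7*(-16)^4 - 8*(-16)^3 - 8*(-16)^2 + 1*(-16)^1 - 6 = (-458752) + (32768) + (-2048) + (-16) + (-6) = -428054; answer -428054
Part 2: R1 = -428054; w = 4; total draws C(10,5) = 252; favorable C(6,4)*C(4,1) = 60; P = 5/21; answer 5/21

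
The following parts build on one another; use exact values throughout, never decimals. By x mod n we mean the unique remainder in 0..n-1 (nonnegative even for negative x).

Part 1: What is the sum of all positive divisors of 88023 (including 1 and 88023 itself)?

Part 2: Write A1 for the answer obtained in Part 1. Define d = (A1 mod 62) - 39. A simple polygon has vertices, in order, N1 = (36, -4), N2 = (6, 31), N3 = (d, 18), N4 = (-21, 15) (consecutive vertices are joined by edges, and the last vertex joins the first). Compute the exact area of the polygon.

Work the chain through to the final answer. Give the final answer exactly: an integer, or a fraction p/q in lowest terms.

Part 1: 88023 = 3 * 13 * 37 * 61; sigma = (1 + 3) * (1 + 13) * (1 + 37) * (1 + 61) = 4 * 14 * 38 * 62 = 131936; answer 131936
Part 2: A1 = 131936; d = -39; cross terms: (36*31 - 6*-4)=1140, (6*18 - -39*31)=1317, (-39*15 - -21*18)=-207, (-21*-4 - 36*15)=-456; twice the area = |1794| = 1794; area = 897; answer 897

897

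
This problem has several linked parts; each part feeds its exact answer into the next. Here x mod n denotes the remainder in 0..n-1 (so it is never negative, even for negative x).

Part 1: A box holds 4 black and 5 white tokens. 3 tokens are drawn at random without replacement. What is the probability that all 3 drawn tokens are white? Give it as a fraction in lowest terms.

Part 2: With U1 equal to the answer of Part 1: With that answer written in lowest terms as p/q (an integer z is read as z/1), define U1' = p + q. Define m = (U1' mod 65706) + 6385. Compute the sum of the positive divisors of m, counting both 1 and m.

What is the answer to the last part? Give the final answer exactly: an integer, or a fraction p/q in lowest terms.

Part 1: total draws C(9,3) = 84; favorable C(5,3) = 10; P = 5/42; answer 5/42
Part 2: U1 = 5/42; threaded value p + q = 47; m = 6432; 6432 = 2^5 * 3 * 67; sigma = (1 + 2 + 4 + 8 + 16 + 32) * (1 + 3) * (1 + 67) = 63 * 4 * 68 = 17136; answer 17136

17136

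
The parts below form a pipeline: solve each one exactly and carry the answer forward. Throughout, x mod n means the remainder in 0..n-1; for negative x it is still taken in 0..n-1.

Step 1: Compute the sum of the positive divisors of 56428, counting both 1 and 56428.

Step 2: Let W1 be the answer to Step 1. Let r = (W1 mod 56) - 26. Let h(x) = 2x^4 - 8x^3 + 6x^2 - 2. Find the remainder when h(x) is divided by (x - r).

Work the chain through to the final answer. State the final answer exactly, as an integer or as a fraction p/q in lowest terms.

Step 1: 56428 = 2^2 * 14107; sigma = (1 + 2 + 4) * (1 + 14107) = 7 * 14108 = 98756; answer 98756
Step 2: W1 = 98756; r = 2; remainder = value at the root: 2*(2)^4 - 8*(2)^3 + 6*(2)^2 - 2 = (32) + (-64) + (24) + (-2) = -10; answer -10

-10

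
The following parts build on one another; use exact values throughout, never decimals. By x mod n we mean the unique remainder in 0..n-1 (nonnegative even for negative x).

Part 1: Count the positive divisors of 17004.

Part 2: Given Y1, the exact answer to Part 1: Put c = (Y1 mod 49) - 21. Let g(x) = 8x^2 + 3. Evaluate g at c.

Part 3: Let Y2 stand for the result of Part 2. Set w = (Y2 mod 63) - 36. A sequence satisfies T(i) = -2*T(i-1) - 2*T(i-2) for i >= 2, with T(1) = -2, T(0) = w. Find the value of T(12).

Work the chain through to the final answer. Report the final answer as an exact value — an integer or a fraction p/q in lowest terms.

Part 1: 17004 = 2^2 * 3 * 13 * 109; number of divisors = (2+1) * (1+1) * (1+1) * (1+1) = 24; answer 24
Part 2: Y1 = 24; c = 3; 8*(3)^2 + 3 = (72) + (3) = 75; answer 75
Part 3: Y2 = 75; w = -24; T(2) = -2*(-2) - 2*(-24) = 52; iterating: T(2)=52, T(3)=-100, T(4)=96, T(5)=8, T(6)=-208, T(7)=400, T(8)=-384, T(9)=-32, T(10)=832, T(11)=-1600, T(12)=1536; answer 1536

1536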